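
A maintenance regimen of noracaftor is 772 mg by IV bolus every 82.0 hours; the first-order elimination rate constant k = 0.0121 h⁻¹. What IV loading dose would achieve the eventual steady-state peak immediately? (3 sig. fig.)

Accumulation ratio R = 1 / (1 − e^(−kτ)) = 1 / (1 − e^(−0.01210×82.0)) = 1 / (1 − 0.3708) = 1.589
Loading dose = maintenance dose × R = 772 × 1.589 ≈ 1230 mg

1230 mg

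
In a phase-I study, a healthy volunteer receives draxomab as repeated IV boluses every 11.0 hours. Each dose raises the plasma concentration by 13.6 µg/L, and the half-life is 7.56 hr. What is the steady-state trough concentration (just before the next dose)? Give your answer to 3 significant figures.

k = ln 2 / 7.56 = 0.09169 hr⁻¹
Fraction remaining after one interval: e^(−kτ) = e^(−0.09169 × 11.0) = 0.3647
R = 1 / (1 − 0.3647) = 1.574
Css,max = 13.6 × 1.574 = 21.41 µg/L
Css,min = Css,max × e^(−kτ) = 21.41 × 0.3647 ≈ 7.81 µg/L

7.81 µg/L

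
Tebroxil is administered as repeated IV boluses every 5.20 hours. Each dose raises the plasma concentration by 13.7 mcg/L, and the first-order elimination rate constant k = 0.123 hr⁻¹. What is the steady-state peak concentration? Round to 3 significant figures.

Fraction remaining after one interval: e^(−kτ) = e^(−0.1230 × 5.20) = 0.5275
R = 1 / (1 − 0.5275) = 2.116
Css,max = 13.7 × 2.116 ≈ 29.0 mcg/L

29.0 mcg/L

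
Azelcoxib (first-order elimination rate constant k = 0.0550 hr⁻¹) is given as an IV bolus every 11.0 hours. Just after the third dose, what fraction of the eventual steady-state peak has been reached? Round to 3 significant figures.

f_n = 1 − e^(−nkτ) = 1 − e^(−3 × 0.05500 × 11.0) = 1 − e^(−1.815) = 1 − 0.1628 ≈ 0.837

0.837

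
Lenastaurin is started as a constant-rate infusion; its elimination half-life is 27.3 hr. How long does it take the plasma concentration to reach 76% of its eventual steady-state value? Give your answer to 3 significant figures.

56.2 hours

k = ln 2 / 27.3 = 0.02539 hr⁻¹
f = 1 − e^(−kt)  ⇒  t = −ln(1 − f) / k
t = −ln(1 − 0.76) / 0.02539 = 1.427 / 0.02539 ≈ 56.2 hours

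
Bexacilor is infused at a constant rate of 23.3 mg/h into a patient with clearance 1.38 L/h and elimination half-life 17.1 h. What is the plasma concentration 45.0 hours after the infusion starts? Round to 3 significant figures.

Css = rate / CL = 23.3 / 1.38 = 16.88 µg/mL
k = ln 2 / 17.1 = 0.04053 h⁻¹
C(t) = Css (1 − e^(−kt)) = 16.88 × (1 − e^(−1.824)) = 16.88 × 0.8386 ≈ 14.2 µg/mL

14.2 µg/mL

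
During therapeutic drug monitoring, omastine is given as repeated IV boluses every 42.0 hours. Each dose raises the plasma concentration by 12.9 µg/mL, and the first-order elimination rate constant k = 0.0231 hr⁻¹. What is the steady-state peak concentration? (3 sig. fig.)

Fraction remaining after one interval: e^(−kτ) = e^(−0.02310 × 42.0) = 0.3790
R = 1 / (1 − 0.3790) = 1.610
Css,max = 12.9 × 1.610 ≈ 20.8 µg/mL

20.8 µg/mL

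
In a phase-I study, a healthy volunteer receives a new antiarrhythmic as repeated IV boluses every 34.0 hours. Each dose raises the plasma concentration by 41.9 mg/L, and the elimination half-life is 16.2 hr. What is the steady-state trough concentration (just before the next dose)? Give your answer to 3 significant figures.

12.8 mg/L

k = ln 2 / 16.2 = 0.04279 hr⁻¹
Fraction remaining after one interval: e^(−kτ) = e^(−0.04279 × 34.0) = 0.2335
R = 1 / (1 − 0.2335) = 1.305
Css,max = 41.9 × 1.305 = 54.66 mg/L
Css,min = Css,max × e^(−kτ) = 54.66 × 0.2335 ≈ 12.8 mg/L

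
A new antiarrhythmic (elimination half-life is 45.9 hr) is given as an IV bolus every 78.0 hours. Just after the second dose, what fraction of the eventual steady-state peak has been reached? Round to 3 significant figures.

0.905

k = ln 2 / 45.9 = 0.01510 hr⁻¹
f_n = 1 − e^(−nkτ) = 1 − e^(−2 × 0.01510 × 78.0) = 1 − e^(−2.356) = 1 − 0.09482 ≈ 0.905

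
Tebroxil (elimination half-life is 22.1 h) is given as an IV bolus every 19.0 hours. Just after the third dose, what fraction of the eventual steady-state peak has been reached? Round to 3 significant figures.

0.833

k = ln 2 / 22.1 = 0.03136 h⁻¹
f_n = 1 − e^(−nkτ) = 1 − e^(−3 × 0.03136 × 19.0) = 1 − e^(−1.788) = 1 − 0.1673 ≈ 0.833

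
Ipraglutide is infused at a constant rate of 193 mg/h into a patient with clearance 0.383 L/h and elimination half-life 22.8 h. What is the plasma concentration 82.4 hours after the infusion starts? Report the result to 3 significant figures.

463 mg/L

Css = rate / CL = 193 / 0.383 = 503.9 mg/L
k = ln 2 / 22.8 = 0.03040 h⁻¹
C(t) = Css (1 − e^(−kt)) = 503.9 × (1 − e^(−2.505)) = 503.9 × 0.9183 ≈ 463 mg/L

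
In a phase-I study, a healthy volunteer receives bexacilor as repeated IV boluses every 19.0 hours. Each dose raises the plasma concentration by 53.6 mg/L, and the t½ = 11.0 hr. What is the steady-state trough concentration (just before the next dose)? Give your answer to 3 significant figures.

k = ln 2 / 11.0 = 0.06301 hr⁻¹
Fraction remaining after one interval: e^(−kτ) = e^(−0.06301 × 19.0) = 0.3020
R = 1 / (1 − 0.3020) = 1.433
Css,max = 53.6 × 1.433 = 76.79 mg/L
Css,min = Css,max × e^(−kτ) = 76.79 × 0.3020 ≈ 23.2 mg/L

23.2 mg/L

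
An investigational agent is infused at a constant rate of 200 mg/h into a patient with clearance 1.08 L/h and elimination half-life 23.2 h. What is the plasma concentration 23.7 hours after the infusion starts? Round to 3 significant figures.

94.0 mg/L

Css = rate / CL = 200 / 1.08 = 185.2 mg/L
k = ln 2 / 23.2 = 0.02988 h⁻¹
C(t) = Css (1 − e^(−kt)) = 185.2 × (1 − e^(−0.7081)) = 185.2 × 0.5074 ≈ 94.0 mg/L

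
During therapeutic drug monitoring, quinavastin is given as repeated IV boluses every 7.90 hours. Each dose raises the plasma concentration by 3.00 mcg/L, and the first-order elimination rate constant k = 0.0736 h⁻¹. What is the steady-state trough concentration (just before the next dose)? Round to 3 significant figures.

Fraction remaining after one interval: e^(−kτ) = e^(−0.07360 × 7.90) = 0.5591
R = 1 / (1 − 0.5591) = 2.268
Css,max = 3.00 × 2.268 = 6.804 mcg/L
Css,min = Css,max × e^(−kτ) = 6.804 × 0.5591 ≈ 3.80 mcg/L

3.80 mcg/L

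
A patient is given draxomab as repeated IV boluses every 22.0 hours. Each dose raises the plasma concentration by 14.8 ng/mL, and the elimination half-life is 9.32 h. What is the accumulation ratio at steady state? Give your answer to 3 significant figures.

k = ln 2 / 9.32 = 0.07437 h⁻¹
Fraction remaining after one interval: e^(−kτ) = e^(−0.07437 × 22.0) = 0.1947
R = 1 / (1 − 0.1947) = 1 / 0.8053 ≈ 1.24

1.24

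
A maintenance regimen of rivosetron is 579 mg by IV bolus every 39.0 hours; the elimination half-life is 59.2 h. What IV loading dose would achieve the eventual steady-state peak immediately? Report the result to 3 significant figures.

k = ln 2 / 59.2 = 0.01171 h⁻¹
Accumulation ratio R = 1 / (1 − e^(−kτ)) = 1 / (1 − e^(−0.01171×39.0)) = 1 / (1 − 0.6334) = 2.728
Loading dose = maintenance dose × R = 579 × 2.728 ≈ 1580 mg

1580 mg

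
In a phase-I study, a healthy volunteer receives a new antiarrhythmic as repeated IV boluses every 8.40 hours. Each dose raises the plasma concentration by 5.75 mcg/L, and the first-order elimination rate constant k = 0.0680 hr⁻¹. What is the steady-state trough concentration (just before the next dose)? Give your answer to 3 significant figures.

7.46 mcg/L

Fraction remaining after one interval: e^(−kτ) = e^(−0.06800 × 8.40) = 0.5648
R = 1 / (1 − 0.5648) = 2.298
Css,max = 5.75 × 2.298 = 13.21 mcg/L
Css,min = Css,max × e^(−kτ) = 13.21 × 0.5648 ≈ 7.46 mcg/L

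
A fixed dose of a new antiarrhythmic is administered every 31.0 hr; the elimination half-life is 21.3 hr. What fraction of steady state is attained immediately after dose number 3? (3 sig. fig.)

k = ln 2 / 21.3 = 0.03254 hr⁻¹
f_n = 1 − e^(−nkτ) = 1 − e^(−3 × 0.03254 × 31.0) = 1 − e^(−3.026) = 1 − 0.04849 ≈ 0.952

0.952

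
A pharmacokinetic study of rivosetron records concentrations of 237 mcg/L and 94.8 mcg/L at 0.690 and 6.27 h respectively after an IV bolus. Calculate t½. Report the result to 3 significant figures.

4.22 hours

k = ln(C₁/C₂) / (t₂ − t₁) = ln(237/94.8) / (6.27 − 0.690)
  = 0.9163 / 5.580 = 0.1642 h⁻¹
t½ = ln 2 / k = ln 2 / 0.1642 ≈ 4.22 hours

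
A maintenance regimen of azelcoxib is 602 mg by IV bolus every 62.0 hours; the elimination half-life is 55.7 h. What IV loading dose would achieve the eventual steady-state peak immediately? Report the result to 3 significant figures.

1120 mg

k = ln 2 / 55.7 = 0.01244 h⁻¹
Accumulation ratio R = 1 / (1 − e^(−kτ)) = 1 / (1 − e^(−0.01244×62.0)) = 1 / (1 − 0.4623) = 1.860
Loading dose = maintenance dose × R = 602 × 1.860 ≈ 1120 mg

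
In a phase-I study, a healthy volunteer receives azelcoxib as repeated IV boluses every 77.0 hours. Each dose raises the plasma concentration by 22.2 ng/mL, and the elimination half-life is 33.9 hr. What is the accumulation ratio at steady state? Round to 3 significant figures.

k = ln 2 / 33.9 = 0.02045 hr⁻¹
Fraction remaining after one interval: e^(−kτ) = e^(−0.02045 × 77.0) = 0.2071
R = 1 / (1 − 0.2071) = 1 / 0.7929 ≈ 1.26

1.26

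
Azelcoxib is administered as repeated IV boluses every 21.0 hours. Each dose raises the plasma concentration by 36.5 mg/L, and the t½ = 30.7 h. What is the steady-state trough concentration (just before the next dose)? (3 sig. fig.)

k = ln 2 / 30.7 = 0.02258 h⁻¹
Fraction remaining after one interval: e^(−kτ) = e^(−0.02258 × 21.0) = 0.6224
R = 1 / (1 − 0.6224) = 2.648
Css,max = 36.5 × 2.648 = 96.67 mg/L
Css,min = Css,max × e^(−kτ) = 96.67 × 0.6224 ≈ 60.2 mg/L

60.2 mg/L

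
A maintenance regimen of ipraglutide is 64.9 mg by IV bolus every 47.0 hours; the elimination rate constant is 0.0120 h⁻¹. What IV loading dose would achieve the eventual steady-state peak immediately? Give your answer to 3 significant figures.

Accumulation ratio R = 1 / (1 − e^(−kτ)) = 1 / (1 − e^(−0.01200×47.0)) = 1 / (1 − 0.5689) = 2.320
Loading dose = maintenance dose × R = 64.9 × 2.320 ≈ 151 mg

151 mg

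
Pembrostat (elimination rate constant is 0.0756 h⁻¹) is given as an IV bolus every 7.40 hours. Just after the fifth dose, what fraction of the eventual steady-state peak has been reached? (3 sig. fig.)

0.939

f_n = 1 − e^(−nkτ) = 1 − e^(−5 × 0.07560 × 7.40) = 1 − e^(−2.797) = 1 − 0.06098 ≈ 0.939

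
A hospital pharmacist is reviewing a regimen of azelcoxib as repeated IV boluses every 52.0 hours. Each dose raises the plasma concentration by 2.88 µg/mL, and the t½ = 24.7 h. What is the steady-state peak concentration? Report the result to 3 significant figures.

3.75 µg/mL

k = ln 2 / 24.7 = 0.02806 h⁻¹
Fraction remaining after one interval: e^(−kτ) = e^(−0.02806 × 52.0) = 0.2324
R = 1 / (1 − 0.2324) = 1.303
Css,max = 2.88 × 1.303 ≈ 3.75 µg/mL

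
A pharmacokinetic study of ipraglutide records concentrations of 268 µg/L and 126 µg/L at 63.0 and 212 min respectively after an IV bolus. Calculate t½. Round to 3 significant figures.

137 minutes

k = ln(C₁/C₂) / (t₂ − t₁) = ln(268/126) / (212 − 63.0)
  = 0.7547 / 149.0 = 0.005065 min⁻¹
t½ = ln 2 / k = ln 2 / 0.005065 ≈ 137 minutes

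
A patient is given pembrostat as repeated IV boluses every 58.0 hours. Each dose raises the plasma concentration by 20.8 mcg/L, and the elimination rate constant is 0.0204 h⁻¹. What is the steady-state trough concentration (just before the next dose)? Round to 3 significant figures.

9.18 mcg/L

Fraction remaining after one interval: e^(−kτ) = e^(−0.02040 × 58.0) = 0.3063
R = 1 / (1 − 0.3063) = 1.442
Css,max = 20.8 × 1.442 = 29.98 mcg/L
Css,min = Css,max × e^(−kτ) = 29.98 × 0.3063 ≈ 9.18 mcg/L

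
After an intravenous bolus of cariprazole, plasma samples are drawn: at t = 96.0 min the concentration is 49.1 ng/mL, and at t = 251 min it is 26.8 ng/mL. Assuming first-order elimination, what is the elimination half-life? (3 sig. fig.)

k = ln(C₁/C₂) / (t₂ − t₁) = ln(49.1/26.8) / (251 − 96.0)
  = 0.6055 / 155.0 = 0.003906 min⁻¹
t½ = ln 2 / k = ln 2 / 0.003906 ≈ 177 minutes

177 minutes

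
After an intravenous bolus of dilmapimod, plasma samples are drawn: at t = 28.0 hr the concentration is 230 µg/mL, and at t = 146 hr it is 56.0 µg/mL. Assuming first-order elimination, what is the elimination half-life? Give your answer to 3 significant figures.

57.9 hours

k = ln(C₁/C₂) / (t₂ − t₁) = ln(230/56.0) / (146 − 28.0)
  = 1.413 / 118.0 = 0.01197 hr⁻¹
t½ = ln 2 / k = ln 2 / 0.01197 ≈ 57.9 hours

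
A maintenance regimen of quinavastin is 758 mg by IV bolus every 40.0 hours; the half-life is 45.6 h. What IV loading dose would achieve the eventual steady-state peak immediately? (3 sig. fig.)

k = ln 2 / 45.6 = 0.01520 h⁻¹
Accumulation ratio R = 1 / (1 − e^(−kτ)) = 1 / (1 − e^(−0.01520×40.0)) = 1 / (1 − 0.5444) = 2.195
Loading dose = maintenance dose × R = 758 × 2.195 ≈ 1660 mg

1660 mg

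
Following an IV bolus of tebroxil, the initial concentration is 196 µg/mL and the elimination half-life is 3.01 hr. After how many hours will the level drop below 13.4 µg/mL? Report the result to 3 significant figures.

k = ln 2 / 3.01 = 0.2303 hr⁻¹
C(t) = C₀ e^(−kt)  ⇒  t = ln(C₀/C) / k
t = ln(196/13.4) / 0.2303 = 2.683 / 0.2303 ≈ 11.7 hours

11.7 hours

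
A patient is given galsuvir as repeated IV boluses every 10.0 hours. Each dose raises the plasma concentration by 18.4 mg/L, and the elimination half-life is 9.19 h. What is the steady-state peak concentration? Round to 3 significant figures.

k = ln 2 / 9.19 = 0.07542 h⁻¹
Fraction remaining after one interval: e^(−kτ) = e^(−0.07542 × 10.0) = 0.4704
R = 1 / (1 − 0.4704) = 1.888
Css,max = 18.4 × 1.888 ≈ 34.7 mg/L

34.7 mg/L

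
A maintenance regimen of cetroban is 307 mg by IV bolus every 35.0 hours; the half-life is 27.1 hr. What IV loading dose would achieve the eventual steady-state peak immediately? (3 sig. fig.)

k = ln 2 / 27.1 = 0.02558 hr⁻¹
Accumulation ratio R = 1 / (1 − e^(−kτ)) = 1 / (1 − e^(−0.02558×35.0)) = 1 / (1 − 0.4085) = 1.691
Loading dose = maintenance dose × R = 307 × 1.691 ≈ 519 mg

519 mg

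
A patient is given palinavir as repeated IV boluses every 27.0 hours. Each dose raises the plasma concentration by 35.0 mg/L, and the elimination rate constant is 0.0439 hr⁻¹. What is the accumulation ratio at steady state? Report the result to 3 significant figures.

1.44

Fraction remaining after one interval: e^(−kτ) = e^(−0.04390 × 27.0) = 0.3057
R = 1 / (1 − 0.3057) = 1 / 0.6943 ≈ 1.44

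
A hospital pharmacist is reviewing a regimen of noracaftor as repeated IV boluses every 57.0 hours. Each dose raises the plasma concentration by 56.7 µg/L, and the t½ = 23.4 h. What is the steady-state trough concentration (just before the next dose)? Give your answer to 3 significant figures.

12.9 µg/L

k = ln 2 / 23.4 = 0.02962 h⁻¹
Fraction remaining after one interval: e^(−kτ) = e^(−0.02962 × 57.0) = 0.1848
R = 1 / (1 − 0.1848) = 1.227
Css,max = 56.7 × 1.227 = 69.55 µg/L
Css,min = Css,max × e^(−kτ) = 69.55 × 0.1848 ≈ 12.9 µg/L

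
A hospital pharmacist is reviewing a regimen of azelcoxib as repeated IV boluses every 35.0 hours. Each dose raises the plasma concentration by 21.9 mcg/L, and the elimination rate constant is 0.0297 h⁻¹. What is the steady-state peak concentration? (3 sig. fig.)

Fraction remaining after one interval: e^(−kτ) = e^(−0.02970 × 35.0) = 0.3536
R = 1 / (1 − 0.3536) = 1.547
Css,max = 21.9 × 1.547 ≈ 33.9 mcg/L

33.9 mcg/L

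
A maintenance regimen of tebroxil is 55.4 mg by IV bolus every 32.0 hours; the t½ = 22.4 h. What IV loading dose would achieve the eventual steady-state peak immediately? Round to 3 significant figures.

88.1 mg

k = ln 2 / 22.4 = 0.03094 h⁻¹
Accumulation ratio R = 1 / (1 − e^(−kτ)) = 1 / (1 − e^(−0.03094×32.0)) = 1 / (1 − 0.3715) = 1.591
Loading dose = maintenance dose × R = 55.4 × 1.591 ≈ 88.1 mg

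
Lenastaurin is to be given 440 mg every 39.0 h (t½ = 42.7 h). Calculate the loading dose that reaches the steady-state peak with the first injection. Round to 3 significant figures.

938 mg

k = ln 2 / 42.7 = 0.01623 h⁻¹
Accumulation ratio R = 1 / (1 − e^(−kτ)) = 1 / (1 − e^(−0.01623×39.0)) = 1 / (1 − 0.5310) = 2.132
Loading dose = maintenance dose × R = 440 × 2.132 ≈ 938 mg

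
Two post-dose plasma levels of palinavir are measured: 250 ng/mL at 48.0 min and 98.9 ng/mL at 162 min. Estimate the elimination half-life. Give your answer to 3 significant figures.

k = ln(C₁/C₂) / (t₂ − t₁) = ln(250/98.9) / (162 − 48.0)
  = 0.9274 / 114.0 = 0.008135 min⁻¹
t½ = ln 2 / k = ln 2 / 0.008135 ≈ 85.2 minutes

85.2 minutes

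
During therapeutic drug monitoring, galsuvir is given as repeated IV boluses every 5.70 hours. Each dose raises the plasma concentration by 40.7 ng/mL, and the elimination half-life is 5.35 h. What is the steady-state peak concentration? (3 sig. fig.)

77.9 ng/mL

k = ln 2 / 5.35 = 0.1296 h⁻¹
Fraction remaining after one interval: e^(−kτ) = e^(−0.1296 × 5.70) = 0.4778
R = 1 / (1 − 0.4778) = 1.915
Css,max = 40.7 × 1.915 ≈ 77.9 ng/mL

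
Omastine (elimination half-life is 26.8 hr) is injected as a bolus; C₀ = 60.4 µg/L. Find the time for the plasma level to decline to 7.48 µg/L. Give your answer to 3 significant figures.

80.8 hours

k = ln 2 / 26.8 = 0.02586 hr⁻¹
C(t) = C₀ e^(−kt)  ⇒  t = ln(C₀/C) / k
t = ln(60.4/7.48) / 0.02586 = 2.089 / 0.02586 ≈ 80.8 hours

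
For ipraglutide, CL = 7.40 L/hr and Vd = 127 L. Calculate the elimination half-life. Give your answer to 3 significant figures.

11.9 hours

k = CL / V = 7.40 / 127 = 0.05827 hr⁻¹
t½ = ln 2 / k = ln 2 / 0.05827 ≈ 11.9 hours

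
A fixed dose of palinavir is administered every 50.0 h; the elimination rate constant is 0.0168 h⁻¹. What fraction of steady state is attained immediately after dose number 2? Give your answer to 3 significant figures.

0.814

f_n = 1 − e^(−nkτ) = 1 − e^(−2 × 0.01680 × 50.0) = 1 − e^(−1.680) = 1 − 0.1864 ≈ 0.814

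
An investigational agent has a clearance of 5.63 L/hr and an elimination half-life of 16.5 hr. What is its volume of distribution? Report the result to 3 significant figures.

134 L

k = ln 2 / t½ = ln 2 / 16.5 = 0.04201 hr⁻¹
V = CL / k = 5.63 / 0.04201 ≈ 134 L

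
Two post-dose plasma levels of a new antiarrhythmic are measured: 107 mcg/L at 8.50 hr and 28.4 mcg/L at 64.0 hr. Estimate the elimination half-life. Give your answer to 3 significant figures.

29.0 hours

k = ln(C₁/C₂) / (t₂ − t₁) = ln(107/28.4) / (64.0 − 8.50)
  = 1.326 / 55.50 = 0.02390 hr⁻¹
t½ = ln 2 / k = ln 2 / 0.02390 ≈ 29.0 hours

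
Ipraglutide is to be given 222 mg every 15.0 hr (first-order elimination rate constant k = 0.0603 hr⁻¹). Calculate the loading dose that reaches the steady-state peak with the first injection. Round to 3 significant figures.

373 mg

Accumulation ratio R = 1 / (1 − e^(−kτ)) = 1 / (1 − e^(−0.06030×15.0)) = 1 / (1 − 0.4047) = 1.680
Loading dose = maintenance dose × R = 222 × 1.680 ≈ 373 mg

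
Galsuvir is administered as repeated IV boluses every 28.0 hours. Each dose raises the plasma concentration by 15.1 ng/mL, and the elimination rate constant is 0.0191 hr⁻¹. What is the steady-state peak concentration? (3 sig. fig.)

36.5 ng/mL

Fraction remaining after one interval: e^(−kτ) = e^(−0.01910 × 28.0) = 0.5858
R = 1 / (1 − 0.5858) = 2.414
Css,max = 15.1 × 2.414 ≈ 36.5 ng/mL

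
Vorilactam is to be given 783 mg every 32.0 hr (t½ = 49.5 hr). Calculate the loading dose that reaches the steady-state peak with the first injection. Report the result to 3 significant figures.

k = ln 2 / 49.5 = 0.01400 hr⁻¹
Accumulation ratio R = 1 / (1 − e^(−kτ)) = 1 / (1 − e^(−0.01400×32.0)) = 1 / (1 − 0.6388) = 2.769
Loading dose = maintenance dose × R = 783 × 2.769 ≈ 2170 mg

2170 mg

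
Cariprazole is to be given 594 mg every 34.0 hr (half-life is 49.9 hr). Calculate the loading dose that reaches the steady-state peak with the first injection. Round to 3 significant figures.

1580 mg

k = ln 2 / 49.9 = 0.01389 hr⁻¹
Accumulation ratio R = 1 / (1 − e^(−kτ)) = 1 / (1 − e^(−0.01389×34.0)) = 1 / (1 − 0.6236) = 2.657
Loading dose = maintenance dose × R = 594 × 2.657 ≈ 1580 mg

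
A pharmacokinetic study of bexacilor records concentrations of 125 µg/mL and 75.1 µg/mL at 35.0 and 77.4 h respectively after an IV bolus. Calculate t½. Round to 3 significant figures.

k = ln(C₁/C₂) / (t₂ − t₁) = ln(125/75.1) / (77.4 − 35.0)
  = 0.5095 / 42.40 = 0.01202 h⁻¹
t½ = ln 2 / k = ln 2 / 0.01202 ≈ 57.7 hours

57.7 hours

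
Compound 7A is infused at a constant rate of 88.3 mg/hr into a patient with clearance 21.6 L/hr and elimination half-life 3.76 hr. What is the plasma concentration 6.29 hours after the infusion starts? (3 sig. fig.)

Css = rate / CL = 88.3 / 21.6 = 4.088 mg/L
k = ln 2 / 3.76 = 0.1843 hr⁻¹
C(t) = Css (1 − e^(−kt)) = 4.088 × (1 − e^(−1.160)) = 4.088 × 0.6864 ≈ 2.81 mg/L

2.81 mg/L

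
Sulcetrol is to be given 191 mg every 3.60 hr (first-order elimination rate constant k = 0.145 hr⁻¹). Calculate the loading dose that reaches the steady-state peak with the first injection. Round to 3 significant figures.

Accumulation ratio R = 1 / (1 − e^(−kτ)) = 1 / (1 − e^(−0.1450×3.60)) = 1 / (1 − 0.5933) = 2.459
Loading dose = maintenance dose × R = 191 × 2.459 ≈ 470 mg

470 mg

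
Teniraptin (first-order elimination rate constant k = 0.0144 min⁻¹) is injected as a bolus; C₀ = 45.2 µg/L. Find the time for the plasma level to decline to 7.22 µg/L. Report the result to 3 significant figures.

127 minutes

C(t) = C₀ e^(−kt)  ⇒  t = ln(C₀/C) / k
t = ln(45.2/7.22) / 0.01440 = 1.834 / 0.01440 ≈ 127 minutes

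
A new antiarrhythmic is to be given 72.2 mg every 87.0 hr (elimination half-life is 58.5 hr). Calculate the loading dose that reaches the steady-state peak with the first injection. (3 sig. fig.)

k = ln 2 / 58.5 = 0.01185 hr⁻¹
Accumulation ratio R = 1 / (1 − e^(−kτ)) = 1 / (1 − e^(−0.01185×87.0)) = 1 / (1 − 0.3567) = 1.555
Loading dose = maintenance dose × R = 72.2 × 1.555 ≈ 112 mg

112 mg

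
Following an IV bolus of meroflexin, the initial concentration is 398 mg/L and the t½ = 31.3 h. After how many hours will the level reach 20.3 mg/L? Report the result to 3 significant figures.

134 hours

k = ln 2 / 31.3 = 0.02215 h⁻¹
C(t) = C₀ e^(−kt)  ⇒  t = ln(C₀/C) / k
t = ln(398/20.3) / 0.02215 = 2.976 / 0.02215 ≈ 134 hours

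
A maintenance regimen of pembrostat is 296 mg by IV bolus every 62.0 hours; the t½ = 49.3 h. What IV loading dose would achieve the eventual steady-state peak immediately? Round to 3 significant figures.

509 mg

k = ln 2 / 49.3 = 0.01406 h⁻¹
Accumulation ratio R = 1 / (1 − e^(−kτ)) = 1 / (1 − e^(−0.01406×62.0)) = 1 / (1 − 0.4182) = 1.719
Loading dose = maintenance dose × R = 296 × 1.719 ≈ 509 mg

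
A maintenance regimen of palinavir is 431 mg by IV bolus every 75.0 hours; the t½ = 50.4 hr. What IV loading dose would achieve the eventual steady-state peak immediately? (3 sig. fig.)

k = ln 2 / 50.4 = 0.01375 hr⁻¹
Accumulation ratio R = 1 / (1 − e^(−kτ)) = 1 / (1 − e^(−0.01375×75.0)) = 1 / (1 − 0.3565) = 1.554
Loading dose = maintenance dose × R = 431 × 1.554 ≈ 670 mg

670 mg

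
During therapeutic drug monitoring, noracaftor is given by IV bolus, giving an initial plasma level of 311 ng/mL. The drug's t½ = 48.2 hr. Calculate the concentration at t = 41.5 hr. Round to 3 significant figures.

k = ln 2 / 48.2 = 0.01438 hr⁻¹
41.5 hr is 0.8610 half-lives, so C = 311 × (1/2)^0.8610 = 311 × 0.5506 ≈ 171 ng/mL

171 ng/mL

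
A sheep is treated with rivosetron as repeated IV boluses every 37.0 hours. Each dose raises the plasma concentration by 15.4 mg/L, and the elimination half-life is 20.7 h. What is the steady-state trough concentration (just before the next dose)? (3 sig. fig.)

6.28 mg/L

k = ln 2 / 20.7 = 0.03349 h⁻¹
Fraction remaining after one interval: e^(−kτ) = e^(−0.03349 × 37.0) = 0.2897
R = 1 / (1 − 0.2897) = 1.408
Css,max = 15.4 × 1.408 = 21.68 mg/L
Css,min = Css,max × e^(−kτ) = 21.68 × 0.2897 ≈ 6.28 mg/L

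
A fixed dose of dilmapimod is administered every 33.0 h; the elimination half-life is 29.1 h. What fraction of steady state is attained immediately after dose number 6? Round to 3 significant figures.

k = ln 2 / 29.1 = 0.02382 h⁻¹
f_n = 1 − e^(−nkτ) = 1 − e^(−6 × 0.02382 × 33.0) = 1 − e^(−4.716) = 1 − 0.008949 ≈ 0.991

0.991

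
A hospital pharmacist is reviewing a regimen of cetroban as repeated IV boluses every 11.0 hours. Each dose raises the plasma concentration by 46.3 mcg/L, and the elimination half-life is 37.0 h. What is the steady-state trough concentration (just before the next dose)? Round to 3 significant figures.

k = ln 2 / 37.0 = 0.01873 h⁻¹
Fraction remaining after one interval: e^(−kτ) = e^(−0.01873 × 11.0) = 0.8138
R = 1 / (1 − 0.8138) = 5.370
Css,max = 46.3 × 5.370 = 248.6 mcg/L
Css,min = Css,max × e^(−kτ) = 248.6 × 0.8138 ≈ 202 mcg/L

202 mcg/L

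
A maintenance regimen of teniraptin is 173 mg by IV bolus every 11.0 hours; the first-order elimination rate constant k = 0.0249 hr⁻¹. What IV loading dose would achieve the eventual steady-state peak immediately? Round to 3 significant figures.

Accumulation ratio R = 1 / (1 − e^(−kτ)) = 1 / (1 − e^(−0.02490×11.0)) = 1 / (1 − 0.7604) = 4.174
Loading dose = maintenance dose × R = 173 × 4.174 ≈ 722 mg

722 mg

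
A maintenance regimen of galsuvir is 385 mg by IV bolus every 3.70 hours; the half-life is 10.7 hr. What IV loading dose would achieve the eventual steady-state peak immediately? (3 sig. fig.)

k = ln 2 / 10.7 = 0.06478 hr⁻¹
Accumulation ratio R = 1 / (1 − e^(−kτ)) = 1 / (1 − e^(−0.06478×3.70)) = 1 / (1 − 0.7869) = 4.692
Loading dose = maintenance dose × R = 385 × 4.692 ≈ 1810 mg

1810 mg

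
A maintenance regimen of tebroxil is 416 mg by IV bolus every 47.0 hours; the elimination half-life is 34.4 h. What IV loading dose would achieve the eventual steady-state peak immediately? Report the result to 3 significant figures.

680 mg

k = ln 2 / 34.4 = 0.02015 h⁻¹
Accumulation ratio R = 1 / (1 − e^(−kτ)) = 1 / (1 − e^(−0.02015×47.0)) = 1 / (1 − 0.3879) = 1.634
Loading dose = maintenance dose × R = 416 × 1.634 ≈ 680 mg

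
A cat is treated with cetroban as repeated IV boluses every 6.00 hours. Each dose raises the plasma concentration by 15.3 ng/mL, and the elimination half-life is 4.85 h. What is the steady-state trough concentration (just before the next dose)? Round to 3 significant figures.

11.3 ng/mL

k = ln 2 / 4.85 = 0.1429 h⁻¹
Fraction remaining after one interval: e^(−kτ) = e^(−0.1429 × 6.00) = 0.4242
R = 1 / (1 − 0.4242) = 1.737
Css,max = 15.3 × 1.737 = 26.57 ng/mL
Css,min = Css,max × e^(−kτ) = 26.57 × 0.4242 ≈ 11.3 ng/mL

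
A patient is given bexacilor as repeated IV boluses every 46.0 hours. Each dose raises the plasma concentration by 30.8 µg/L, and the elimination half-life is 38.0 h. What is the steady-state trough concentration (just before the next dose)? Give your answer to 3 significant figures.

k = ln 2 / 38.0 = 0.01824 h⁻¹
Fraction remaining after one interval: e^(−kτ) = e^(−0.01824 × 46.0) = 0.4321
R = 1 / (1 − 0.4321) = 1.761
Css,max = 30.8 × 1.761 = 54.24 µg/L
Css,min = Css,max × e^(−kτ) = 54.24 × 0.4321 ≈ 23.4 µg/L

23.4 µg/L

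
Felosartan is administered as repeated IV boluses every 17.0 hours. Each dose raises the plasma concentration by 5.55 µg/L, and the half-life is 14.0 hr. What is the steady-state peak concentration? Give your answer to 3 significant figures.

9.75 µg/L

k = ln 2 / 14.0 = 0.04951 hr⁻¹
Fraction remaining after one interval: e^(−kτ) = e^(−0.04951 × 17.0) = 0.4310
R = 1 / (1 − 0.4310) = 1.757
Css,max = 5.55 × 1.757 ≈ 9.75 µg/L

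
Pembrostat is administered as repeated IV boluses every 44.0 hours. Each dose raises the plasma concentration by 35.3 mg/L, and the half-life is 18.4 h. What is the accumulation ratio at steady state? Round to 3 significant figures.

k = ln 2 / 18.4 = 0.03767 h⁻¹
Fraction remaining after one interval: e^(−kτ) = e^(−0.03767 × 44.0) = 0.1906
R = 1 / (1 − 0.1906) = 1 / 0.8094 ≈ 1.24

1.24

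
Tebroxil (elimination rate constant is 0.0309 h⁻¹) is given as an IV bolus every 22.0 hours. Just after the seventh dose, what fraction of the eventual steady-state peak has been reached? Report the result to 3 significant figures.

0.991

f_n = 1 − e^(−nkτ) = 1 − e^(−7 × 0.03090 × 22.0) = 1 − e^(−4.759) = 1 − 0.008578 ≈ 0.991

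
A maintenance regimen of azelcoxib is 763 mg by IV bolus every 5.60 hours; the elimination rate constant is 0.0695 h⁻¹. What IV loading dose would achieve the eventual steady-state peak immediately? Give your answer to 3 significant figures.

Accumulation ratio R = 1 / (1 − e^(−kτ)) = 1 / (1 − e^(−0.06950×5.60)) = 1 / (1 − 0.6776) = 3.102
Loading dose = maintenance dose × R = 763 × 3.102 ≈ 2370 mg

2370 mg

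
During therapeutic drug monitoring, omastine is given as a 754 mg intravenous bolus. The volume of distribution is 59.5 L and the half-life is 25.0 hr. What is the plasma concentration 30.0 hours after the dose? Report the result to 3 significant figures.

5.52 mg/L

C₀ = dose / V = 754 / 59.5 = 12.67 mg/L
k = ln 2 / 25.0 = 0.02773 hr⁻¹
C(t) = C₀ e^(−kt) = 12.67 × e^(−0.02773 × 30.0) = 12.67 × e^(−0.8318) = 12.67 × 0.4353 ≈ 5.52 mg/L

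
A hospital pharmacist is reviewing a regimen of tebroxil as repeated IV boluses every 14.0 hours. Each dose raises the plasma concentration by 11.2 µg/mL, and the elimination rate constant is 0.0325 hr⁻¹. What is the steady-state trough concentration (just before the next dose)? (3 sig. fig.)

Fraction remaining after one interval: e^(−kτ) = e^(−0.03250 × 14.0) = 0.6344
R = 1 / (1 − 0.6344) = 2.736
Css,max = 11.2 × 2.736 = 30.64 µg/mL
Css,min = Css,max × e^(−kτ) = 30.64 × 0.6344 ≈ 19.4 µg/mL

19.4 µg/mL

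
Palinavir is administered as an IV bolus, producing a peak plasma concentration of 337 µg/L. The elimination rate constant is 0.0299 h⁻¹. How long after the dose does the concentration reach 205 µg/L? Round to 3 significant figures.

C(t) = C₀ e^(−kt)  ⇒  t = ln(C₀/C) / k
t = ln(337/205) / 0.02990 = 0.4971 / 0.02990 ≈ 16.6 hours

16.6 hours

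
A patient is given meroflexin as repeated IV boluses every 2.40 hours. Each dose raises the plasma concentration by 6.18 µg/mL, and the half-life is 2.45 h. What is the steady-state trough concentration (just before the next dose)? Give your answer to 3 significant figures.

k = ln 2 / 2.45 = 0.2829 h⁻¹
Fraction remaining after one interval: e^(−kτ) = e^(−0.2829 × 2.40) = 0.5071
R = 1 / (1 − 0.5071) = 2.029
Css,max = 6.18 × 2.029 = 12.54 µg/mL
Css,min = Css,max × e^(−kτ) = 12.54 × 0.5071 ≈ 6.36 µg/mL

6.36 µg/mL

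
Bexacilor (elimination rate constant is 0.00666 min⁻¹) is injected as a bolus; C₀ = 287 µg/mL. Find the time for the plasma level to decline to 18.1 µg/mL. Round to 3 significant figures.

415 minutes

C(t) = C₀ e^(−kt)  ⇒  t = ln(C₀/C) / k
t = ln(287/18.1) / 0.006660 = 2.764 / 0.006660 ≈ 415 minutes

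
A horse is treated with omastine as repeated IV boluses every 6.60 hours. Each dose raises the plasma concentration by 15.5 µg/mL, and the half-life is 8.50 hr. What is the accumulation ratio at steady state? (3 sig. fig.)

2.40

k = ln 2 / 8.50 = 0.08155 hr⁻¹
Fraction remaining after one interval: e^(−kτ) = e^(−0.08155 × 6.60) = 0.5838
R = 1 / (1 − 0.5838) = 1 / 0.4162 ≈ 2.40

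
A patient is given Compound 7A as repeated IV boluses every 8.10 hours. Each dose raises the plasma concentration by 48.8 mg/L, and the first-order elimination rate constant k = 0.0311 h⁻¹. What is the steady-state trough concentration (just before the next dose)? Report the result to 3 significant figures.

Fraction remaining after one interval: e^(−kτ) = e^(−0.03110 × 8.10) = 0.7773
R = 1 / (1 − 0.7773) = 4.491
Css,max = 48.8 × 4.491 = 219.1 mg/L
Css,min = Css,max × e^(−kτ) = 219.1 × 0.7773 ≈ 170 mg/L

170 mg/L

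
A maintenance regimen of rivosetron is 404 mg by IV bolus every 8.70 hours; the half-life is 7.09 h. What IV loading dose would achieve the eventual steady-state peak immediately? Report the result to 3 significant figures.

705 mg

k = ln 2 / 7.09 = 0.09776 h⁻¹
Accumulation ratio R = 1 / (1 − e^(−kτ)) = 1 / (1 − e^(−0.09776×8.70)) = 1 / (1 − 0.4272) = 1.746
Loading dose = maintenance dose × R = 404 × 1.746 ≈ 705 mg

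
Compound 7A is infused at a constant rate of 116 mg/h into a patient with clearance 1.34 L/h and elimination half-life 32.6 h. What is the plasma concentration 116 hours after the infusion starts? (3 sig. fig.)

Css = rate / CL = 116 / 1.34 = 86.57 µg/mL
k = ln 2 / 32.6 = 0.02126 h⁻¹
C(t) = Css (1 − e^(−kt)) = 86.57 × (1 − e^(−2.466)) = 86.57 × 0.9151 ≈ 79.2 µg/mL

79.2 µg/mL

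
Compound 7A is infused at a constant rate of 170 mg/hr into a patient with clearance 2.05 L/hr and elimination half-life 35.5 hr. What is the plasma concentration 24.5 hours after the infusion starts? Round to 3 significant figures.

Css = rate / CL = 170 / 2.05 = 82.93 mg/L
k = ln 2 / 35.5 = 0.01953 hr⁻¹
C(t) = Css (1 − e^(−kt)) = 82.93 × (1 − e^(−0.4784)) = 82.93 × 0.3802 ≈ 31.5 mg/L

31.5 mg/L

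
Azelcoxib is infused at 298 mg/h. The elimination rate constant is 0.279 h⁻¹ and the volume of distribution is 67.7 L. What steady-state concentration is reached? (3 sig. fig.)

15.8 mg/L

CL = k · V = 0.279 × 67.7 = 18.89 L/h
Css = rate / CL = 298 / 18.89 ≈ 15.8 mg/L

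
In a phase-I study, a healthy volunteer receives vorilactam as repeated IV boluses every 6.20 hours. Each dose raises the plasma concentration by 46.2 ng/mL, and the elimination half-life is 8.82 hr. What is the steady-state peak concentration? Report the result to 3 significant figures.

k = ln 2 / 8.82 = 0.07859 hr⁻¹
Fraction remaining after one interval: e^(−kτ) = e^(−0.07859 × 6.20) = 0.6143
R = 1 / (1 − 0.6143) = 2.593
Css,max = 46.2 × 2.593 ≈ 120 ng/mL

120 ng/mL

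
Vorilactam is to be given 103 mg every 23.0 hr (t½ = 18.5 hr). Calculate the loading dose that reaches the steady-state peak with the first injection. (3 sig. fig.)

178 mg

k = ln 2 / 18.5 = 0.03747 hr⁻¹
Accumulation ratio R = 1 / (1 − e^(−kτ)) = 1 / (1 − e^(−0.03747×23.0)) = 1 / (1 − 0.4224) = 1.731
Loading dose = maintenance dose × R = 103 × 1.731 ≈ 178 mg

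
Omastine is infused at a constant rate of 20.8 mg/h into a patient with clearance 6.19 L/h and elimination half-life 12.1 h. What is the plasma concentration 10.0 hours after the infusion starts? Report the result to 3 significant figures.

Css = rate / CL = 20.8 / 6.19 = 3.360 mg/L
k = ln 2 / 12.1 = 0.05728 h⁻¹
C(t) = Css (1 − e^(−kt)) = 3.360 × (1 − e^(−0.5728)) = 3.360 × 0.4361 ≈ 1.47 mg/L

1.47 mg/L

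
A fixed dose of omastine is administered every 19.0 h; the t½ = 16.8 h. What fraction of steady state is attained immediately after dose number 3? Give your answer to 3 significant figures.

k = ln 2 / 16.8 = 0.04126 h⁻¹
f_n = 1 − e^(−nkτ) = 1 − e^(−3 × 0.04126 × 19.0) = 1 − e^(−2.352) = 1 − 0.09520 ≈ 0.905

0.905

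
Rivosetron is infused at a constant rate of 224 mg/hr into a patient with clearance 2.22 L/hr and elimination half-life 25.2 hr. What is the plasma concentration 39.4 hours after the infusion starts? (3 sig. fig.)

Css = rate / CL = 224 / 2.22 = 100.9 mg/L
k = ln 2 / 25.2 = 0.02751 hr⁻¹
C(t) = Css (1 − e^(−kt)) = 100.9 × (1 − e^(−1.084)) = 100.9 × 0.6617 ≈ 66.8 mg/L

66.8 mg/L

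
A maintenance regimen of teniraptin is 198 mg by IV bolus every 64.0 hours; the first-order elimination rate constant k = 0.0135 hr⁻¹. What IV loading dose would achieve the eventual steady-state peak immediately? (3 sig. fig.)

342 mg

Accumulation ratio R = 1 / (1 − e^(−kτ)) = 1 / (1 − e^(−0.01350×64.0)) = 1 / (1 − 0.4215) = 1.729
Loading dose = maintenance dose × R = 198 × 1.729 ≈ 342 mg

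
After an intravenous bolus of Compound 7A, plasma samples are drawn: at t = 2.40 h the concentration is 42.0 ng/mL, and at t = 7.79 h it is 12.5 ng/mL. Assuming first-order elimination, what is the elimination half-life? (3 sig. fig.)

k = ln(C₁/C₂) / (t₂ − t₁) = ln(42.0/12.5) / (7.79 − 2.40)
  = 1.212 / 5.390 = 0.2248 h⁻¹
t½ = ln 2 / k = ln 2 / 0.2248 ≈ 3.08 hours

3.08 hours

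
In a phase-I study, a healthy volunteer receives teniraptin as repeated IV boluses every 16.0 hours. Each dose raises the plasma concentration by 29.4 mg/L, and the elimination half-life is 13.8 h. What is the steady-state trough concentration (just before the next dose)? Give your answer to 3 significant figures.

k = ln 2 / 13.8 = 0.05023 h⁻¹
Fraction remaining after one interval: e^(−kτ) = e^(−0.05023 × 16.0) = 0.4477
R = 1 / (1 − 0.4477) = 1.811
Css,max = 29.4 × 1.811 = 53.23 mg/L
Css,min = Css,max × e^(−kτ) = 53.23 × 0.4477 ≈ 23.8 mg/L

23.8 mg/L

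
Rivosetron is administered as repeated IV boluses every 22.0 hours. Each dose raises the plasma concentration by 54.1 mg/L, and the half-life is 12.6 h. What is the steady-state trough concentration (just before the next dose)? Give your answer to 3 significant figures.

23.0 mg/L

k = ln 2 / 12.6 = 0.05501 h⁻¹
Fraction remaining after one interval: e^(−kτ) = e^(−0.05501 × 22.0) = 0.2981
R = 1 / (1 − 0.2981) = 1.425
Css,max = 54.1 × 1.425 = 77.08 mg/L
Css,min = Css,max × e^(−kτ) = 77.08 × 0.2981 ≈ 23.0 mg/L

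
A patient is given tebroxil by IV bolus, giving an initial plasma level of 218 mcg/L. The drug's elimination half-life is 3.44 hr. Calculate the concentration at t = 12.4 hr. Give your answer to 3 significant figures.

17.9 mcg/L

k = ln 2 / 3.44 = 0.2015 hr⁻¹
12.4 hr is 3.605 half-lives, so C = 218 × (1/2)^3.605 = 218 × 0.08220 ≈ 17.9 mcg/L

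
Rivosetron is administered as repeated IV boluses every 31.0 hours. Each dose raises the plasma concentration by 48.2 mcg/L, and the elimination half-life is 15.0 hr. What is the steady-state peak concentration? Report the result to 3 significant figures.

63.3 mcg/L

k = ln 2 / 15.0 = 0.04621 hr⁻¹
Fraction remaining after one interval: e^(−kτ) = e^(−0.04621 × 31.0) = 0.2387
R = 1 / (1 − 0.2387) = 1.314
Css,max = 48.2 × 1.314 ≈ 63.3 mcg/L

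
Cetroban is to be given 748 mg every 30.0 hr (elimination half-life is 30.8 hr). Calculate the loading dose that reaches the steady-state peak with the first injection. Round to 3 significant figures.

1520 mg

k = ln 2 / 30.8 = 0.02250 hr⁻¹
Accumulation ratio R = 1 / (1 − e^(−kτ)) = 1 / (1 − e^(−0.02250×30.0)) = 1 / (1 − 0.5091) = 2.037
Loading dose = maintenance dose × R = 748 × 2.037 ≈ 1520 mg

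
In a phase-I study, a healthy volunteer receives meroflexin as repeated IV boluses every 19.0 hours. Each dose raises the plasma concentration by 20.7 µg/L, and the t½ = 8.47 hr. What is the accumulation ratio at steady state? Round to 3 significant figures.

k = ln 2 / 8.47 = 0.08184 hr⁻¹
Fraction remaining after one interval: e^(−kτ) = e^(−0.08184 × 19.0) = 0.2112
R = 1 / (1 − 0.2112) = 1 / 0.7888 ≈ 1.27

1.27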